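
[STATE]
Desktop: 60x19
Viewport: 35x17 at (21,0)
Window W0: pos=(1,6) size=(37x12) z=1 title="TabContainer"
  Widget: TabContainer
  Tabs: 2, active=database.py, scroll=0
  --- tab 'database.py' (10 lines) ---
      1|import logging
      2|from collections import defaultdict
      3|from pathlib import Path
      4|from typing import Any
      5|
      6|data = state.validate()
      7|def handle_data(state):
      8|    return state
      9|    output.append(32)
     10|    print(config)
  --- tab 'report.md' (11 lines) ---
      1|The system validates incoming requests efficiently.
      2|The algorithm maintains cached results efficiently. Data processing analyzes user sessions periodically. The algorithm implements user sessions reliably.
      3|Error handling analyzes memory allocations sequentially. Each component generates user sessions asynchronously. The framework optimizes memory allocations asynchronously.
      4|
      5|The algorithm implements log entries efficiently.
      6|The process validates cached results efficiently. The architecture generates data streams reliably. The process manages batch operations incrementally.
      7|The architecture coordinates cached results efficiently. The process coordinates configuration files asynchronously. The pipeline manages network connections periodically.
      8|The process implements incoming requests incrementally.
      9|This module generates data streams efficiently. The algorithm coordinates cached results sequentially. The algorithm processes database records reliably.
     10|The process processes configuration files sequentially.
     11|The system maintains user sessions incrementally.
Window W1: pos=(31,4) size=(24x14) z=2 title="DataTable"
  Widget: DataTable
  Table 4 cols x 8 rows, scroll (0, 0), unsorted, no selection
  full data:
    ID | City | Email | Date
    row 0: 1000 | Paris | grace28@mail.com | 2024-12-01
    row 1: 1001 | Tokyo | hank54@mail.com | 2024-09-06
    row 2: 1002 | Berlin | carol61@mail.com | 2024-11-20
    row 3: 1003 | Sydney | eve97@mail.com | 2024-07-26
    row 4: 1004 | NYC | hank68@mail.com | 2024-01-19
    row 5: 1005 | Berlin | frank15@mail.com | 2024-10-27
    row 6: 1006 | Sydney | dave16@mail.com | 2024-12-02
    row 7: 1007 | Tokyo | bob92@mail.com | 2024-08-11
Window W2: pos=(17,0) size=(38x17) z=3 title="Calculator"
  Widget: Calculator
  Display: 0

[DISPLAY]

━━━━━━━━━━━━━━━━━━━━━━━━━━━━━━━━━┓ 
lculator                         ┃ 
─────────────────────────────────┨ 
                                0┃ 
─┬───┬───┬───┐                   ┃ 
 │ 8 │ 9 │ ÷ │                   ┃ 
─┼───┼───┼───┤                   ┃ 
 │ 5 │ 6 │ × │                   ┃ 
─┼───┼───┼───┤                   ┃ 
 │ 2 │ 3 │ - │                   ┃ 
─┼───┼───┼───┤                   ┃ 
 │ . │ = │ + │                   ┃ 
─┼───┼───┼───┤                   ┃ 
 │ MC│ MR│ M+│                   ┃ 
─┴───┴───┴───┘                   ┃ 
                                 ┃ 
━━━━━━━━━━━━━━━━━━━━━━━━━━━━━━━━━┛ 


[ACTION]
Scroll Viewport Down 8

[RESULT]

─────────────────────────────────┨ 
                                0┃ 
─┬───┬───┬───┐                   ┃ 
 │ 8 │ 9 │ ÷ │                   ┃ 
─┼───┼───┼───┤                   ┃ 
 │ 5 │ 6 │ × │                   ┃ 
─┼───┼───┼───┤                   ┃ 
 │ 2 │ 3 │ - │                   ┃ 
─┼───┼───┼───┤                   ┃ 
 │ . │ = │ + │                   ┃ 
─┼───┼───┼───┤                   ┃ 
 │ MC│ MR│ M+│                   ┃ 
─┴───┴───┴───┘                   ┃ 
                                 ┃ 
━━━━━━━━━━━━━━━━━━━━━━━━━━━━━━━━━┛ 
━━━━━━━━━━┗━━━━━━━━━━━━━━━━━━━━━━┛ 
                                   


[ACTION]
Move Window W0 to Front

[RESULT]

─────────────────────────────────┨ 
                                0┃ 
─┬───┬───┬───┐                   ┃ 
 │ 8 │ 9 │ ÷ │                   ┃ 
━━━━━━━━━━━━━━━━┓                ┃ 
                ┃                ┃ 
────────────────┨                ┃ 
rt.md           ┃                ┃ 
────────────────┃                ┃ 
                ┃                ┃ 
port defaultdict┃                ┃ 
 Path           ┃                ┃ 
Any             ┃                ┃ 
                ┃                ┃ 
te()            ┃━━━━━━━━━━━━━━━━┛ 
━━━━━━━━━━━━━━━━┛━━━━━━━━━━━━━━━━┛ 
                                   


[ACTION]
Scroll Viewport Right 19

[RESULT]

─────────────────────────────┨     
                            0┃     
─┬───┬───┐                   ┃     
 │ 9 │ ÷ │                   ┃     
━━━━━━━━━━━━┓                ┃     
            ┃                ┃     
────────────┨                ┃     
d           ┃                ┃     
────────────┃                ┃     
            ┃                ┃     
 defaultdict┃                ┃     
h           ┃                ┃     
            ┃                ┃     
            ┃                ┃     
            ┃━━━━━━━━━━━━━━━━┛     
━━━━━━━━━━━━┛━━━━━━━━━━━━━━━━┛     
                                   


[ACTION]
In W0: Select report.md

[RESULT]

─────────────────────────────┨     
                            0┃     
─┬───┬───┐                   ┃     
 │ 9 │ ÷ │                   ┃     
━━━━━━━━━━━━┓                ┃     
            ┃                ┃     
────────────┨                ┃     
d]          ┃                ┃     
────────────┃                ┃     
coming reque┃                ┃     
 cached resu┃                ┃     
 memory allo┃                ┃     
            ┃                ┃     
s log entrie┃                ┃     
ached result┃━━━━━━━━━━━━━━━━┛     
━━━━━━━━━━━━┛━━━━━━━━━━━━━━━━┛     
                                   


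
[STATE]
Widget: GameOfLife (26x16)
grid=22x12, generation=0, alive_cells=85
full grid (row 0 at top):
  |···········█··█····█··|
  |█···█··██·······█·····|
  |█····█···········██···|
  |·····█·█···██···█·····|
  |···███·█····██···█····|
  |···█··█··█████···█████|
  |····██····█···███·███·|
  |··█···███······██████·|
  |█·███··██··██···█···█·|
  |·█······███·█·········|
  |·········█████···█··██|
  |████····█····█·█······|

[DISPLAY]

Gen: 0                    
···········█··█····█··    
█···█··██·······█·····    
█····█···········██···    
·····█·█···██···█·····    
···███·█····██···█····    
···█··█··█████···█████    
····██····█···███·███·    
··█···███······██████·    
█·███··██··██···█···█·    
·█······███·█·········    
·········█████···█··██    
████····█····█·█······    
                          
                          
                          


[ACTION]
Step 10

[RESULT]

Gen: 10                   
················████··    
··███··········█···█··    
···█············█·█···    
····█··█·█···██····█··    
····████·█···███··██··    
·····█··██···███████··    
····████··············    
·····█··██············    
······█··█············    
········██············    
······················    
······················    
                          
                          
                          


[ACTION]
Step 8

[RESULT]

Gen: 18                   
···███··········█·█···    
·····██·········█·█···    
··█████··········█·█··    
··██·····██········██·    
···██·················    
······················    
············█·█···█··█    
············█··█···██·    
········███·█··█······    
········███···█·······    
······················    
······················    
                          
                          
                          


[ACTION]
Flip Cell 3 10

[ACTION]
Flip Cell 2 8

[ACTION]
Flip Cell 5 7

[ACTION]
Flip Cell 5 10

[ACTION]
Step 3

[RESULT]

Gen: 21                   
······█···········██··    
·····█·█·········███··    
······██·········█··█·    
··················██··    
··██···············█··    
·············█·····██·    
··········█·███····██·    
·········██····█···██·    
········█····█·█······    
········█···███·······    
·········███··········    
······················    
                          
                          
                          


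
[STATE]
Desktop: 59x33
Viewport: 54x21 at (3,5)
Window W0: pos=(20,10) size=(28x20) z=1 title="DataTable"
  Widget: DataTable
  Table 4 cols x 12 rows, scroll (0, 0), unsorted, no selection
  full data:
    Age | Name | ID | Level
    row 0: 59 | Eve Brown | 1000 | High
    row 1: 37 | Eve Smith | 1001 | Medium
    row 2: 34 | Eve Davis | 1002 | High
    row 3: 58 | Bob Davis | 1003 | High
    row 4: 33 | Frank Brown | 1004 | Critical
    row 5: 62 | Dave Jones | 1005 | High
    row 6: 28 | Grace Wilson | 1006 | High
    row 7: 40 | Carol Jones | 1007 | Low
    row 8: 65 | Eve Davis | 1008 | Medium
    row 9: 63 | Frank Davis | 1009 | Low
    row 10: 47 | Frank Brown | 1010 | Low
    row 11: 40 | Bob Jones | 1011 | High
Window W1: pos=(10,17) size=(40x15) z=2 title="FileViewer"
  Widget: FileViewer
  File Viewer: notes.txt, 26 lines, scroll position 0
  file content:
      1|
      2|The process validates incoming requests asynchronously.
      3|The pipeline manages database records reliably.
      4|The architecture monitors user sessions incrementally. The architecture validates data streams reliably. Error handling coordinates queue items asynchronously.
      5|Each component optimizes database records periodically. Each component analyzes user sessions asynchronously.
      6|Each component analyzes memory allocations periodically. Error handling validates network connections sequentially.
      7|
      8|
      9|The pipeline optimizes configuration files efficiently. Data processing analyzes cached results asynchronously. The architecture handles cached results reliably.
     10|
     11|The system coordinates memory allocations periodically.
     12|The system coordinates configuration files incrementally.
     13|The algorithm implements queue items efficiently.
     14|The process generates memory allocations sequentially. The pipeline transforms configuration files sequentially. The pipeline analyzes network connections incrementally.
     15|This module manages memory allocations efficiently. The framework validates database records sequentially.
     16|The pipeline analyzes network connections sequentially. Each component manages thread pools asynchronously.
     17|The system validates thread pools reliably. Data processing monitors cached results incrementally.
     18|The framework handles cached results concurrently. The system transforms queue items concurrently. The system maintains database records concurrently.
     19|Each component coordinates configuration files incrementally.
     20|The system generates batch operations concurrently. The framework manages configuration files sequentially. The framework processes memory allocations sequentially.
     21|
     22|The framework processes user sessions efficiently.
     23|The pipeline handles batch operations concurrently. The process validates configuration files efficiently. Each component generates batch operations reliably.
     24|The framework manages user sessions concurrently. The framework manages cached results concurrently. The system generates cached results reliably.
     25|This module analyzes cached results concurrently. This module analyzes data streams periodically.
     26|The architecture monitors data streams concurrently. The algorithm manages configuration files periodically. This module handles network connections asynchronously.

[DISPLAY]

                                                      
                                                      
                                                      
                                                      
                                                      
                 ┏━━━━━━━━━━━━━━━━━━━━━━━━━━┓         
                 ┃ DataTable                ┃         
                 ┠──────────────────────────┨         
                 ┃Age│Name        │ID  │Leve┃         
                 ┃───┼────────────┼────┼────┃         
                 ┃59 │Eve Brown   │1000│High┃         
                 ┃37 │Eve Smith   │1001│Medi┃         
       ┏━━━━━━━━━━━━━━━━━━━━━━━━━━━━━━━━━━━━━━┓       
       ┃ FileViewer                           ┃       
       ┠──────────────────────────────────────┨       
       ┃                                     ▲┃       
       ┃The process validates incoming reques█┃       
       ┃The pipeline manages database records░┃       
       ┃The architecture monitors user sessio░┃       
       ┃Each component optimizes database rec░┃       
       ┃Each component analyzes memory alloca░┃       


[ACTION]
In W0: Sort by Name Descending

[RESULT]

                                                      
                                                      
                                                      
                                                      
                                                      
                 ┏━━━━━━━━━━━━━━━━━━━━━━━━━━┓         
                 ┃ DataTable                ┃         
                 ┠──────────────────────────┨         
                 ┃Age│Name       ▼│ID  │Leve┃         
                 ┃───┼────────────┼────┼────┃         
                 ┃28 │Grace Wilson│1006│High┃         
                 ┃63 │Frank Davis │1009│Low ┃         
       ┏━━━━━━━━━━━━━━━━━━━━━━━━━━━━━━━━━━━━━━┓       
       ┃ FileViewer                           ┃       
       ┠──────────────────────────────────────┨       
       ┃                                     ▲┃       
       ┃The process validates incoming reques█┃       
       ┃The pipeline manages database records░┃       
       ┃The architecture monitors user sessio░┃       
       ┃Each component optimizes database rec░┃       
       ┃Each component analyzes memory alloca░┃       


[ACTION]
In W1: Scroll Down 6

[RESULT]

                                                      
                                                      
                                                      
                                                      
                                                      
                 ┏━━━━━━━━━━━━━━━━━━━━━━━━━━┓         
                 ┃ DataTable                ┃         
                 ┠──────────────────────────┨         
                 ┃Age│Name       ▼│ID  │Leve┃         
                 ┃───┼────────────┼────┼────┃         
                 ┃28 │Grace Wilson│1006│High┃         
                 ┃63 │Frank Davis │1009│Low ┃         
       ┏━━━━━━━━━━━━━━━━━━━━━━━━━━━━━━━━━━━━━━┓       
       ┃ FileViewer                           ┃       
       ┠──────────────────────────────────────┨       
       ┃                                     ▲┃       
       ┃                                     ░┃       
       ┃The pipeline optimizes configuration ░┃       
       ┃                                     ░┃       
       ┃The system coordinates memory allocat█┃       
       ┃The system coordinates configuration ░┃       


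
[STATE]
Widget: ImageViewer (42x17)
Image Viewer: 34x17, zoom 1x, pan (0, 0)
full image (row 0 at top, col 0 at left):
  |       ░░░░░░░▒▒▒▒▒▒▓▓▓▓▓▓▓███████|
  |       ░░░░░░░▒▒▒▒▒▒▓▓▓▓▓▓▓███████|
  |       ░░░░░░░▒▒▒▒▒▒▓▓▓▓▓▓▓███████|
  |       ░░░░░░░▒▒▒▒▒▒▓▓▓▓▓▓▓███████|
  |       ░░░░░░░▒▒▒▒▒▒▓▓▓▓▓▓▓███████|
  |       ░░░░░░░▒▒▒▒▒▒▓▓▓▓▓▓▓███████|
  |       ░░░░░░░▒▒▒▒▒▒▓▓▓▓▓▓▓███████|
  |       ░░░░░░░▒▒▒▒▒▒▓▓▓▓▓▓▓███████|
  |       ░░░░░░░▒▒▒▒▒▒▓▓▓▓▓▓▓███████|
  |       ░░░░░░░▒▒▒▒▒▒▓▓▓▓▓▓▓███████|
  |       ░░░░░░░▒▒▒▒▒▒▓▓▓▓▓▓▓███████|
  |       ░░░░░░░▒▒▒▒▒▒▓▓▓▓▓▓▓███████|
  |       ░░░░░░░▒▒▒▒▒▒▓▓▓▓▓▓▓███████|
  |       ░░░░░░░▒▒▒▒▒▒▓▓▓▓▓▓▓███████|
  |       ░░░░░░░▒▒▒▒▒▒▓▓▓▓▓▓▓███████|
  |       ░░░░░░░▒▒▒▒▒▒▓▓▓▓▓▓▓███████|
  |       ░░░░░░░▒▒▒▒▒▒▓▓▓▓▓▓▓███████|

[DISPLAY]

       ░░░░░░░▒▒▒▒▒▒▓▓▓▓▓▓▓███████        
       ░░░░░░░▒▒▒▒▒▒▓▓▓▓▓▓▓███████        
       ░░░░░░░▒▒▒▒▒▒▓▓▓▓▓▓▓███████        
       ░░░░░░░▒▒▒▒▒▒▓▓▓▓▓▓▓███████        
       ░░░░░░░▒▒▒▒▒▒▓▓▓▓▓▓▓███████        
       ░░░░░░░▒▒▒▒▒▒▓▓▓▓▓▓▓███████        
       ░░░░░░░▒▒▒▒▒▒▓▓▓▓▓▓▓███████        
       ░░░░░░░▒▒▒▒▒▒▓▓▓▓▓▓▓███████        
       ░░░░░░░▒▒▒▒▒▒▓▓▓▓▓▓▓███████        
       ░░░░░░░▒▒▒▒▒▒▓▓▓▓▓▓▓███████        
       ░░░░░░░▒▒▒▒▒▒▓▓▓▓▓▓▓███████        
       ░░░░░░░▒▒▒▒▒▒▓▓▓▓▓▓▓███████        
       ░░░░░░░▒▒▒▒▒▒▓▓▓▓▓▓▓███████        
       ░░░░░░░▒▒▒▒▒▒▓▓▓▓▓▓▓███████        
       ░░░░░░░▒▒▒▒▒▒▓▓▓▓▓▓▓███████        
       ░░░░░░░▒▒▒▒▒▒▓▓▓▓▓▓▓███████        
       ░░░░░░░▒▒▒▒▒▒▓▓▓▓▓▓▓███████        


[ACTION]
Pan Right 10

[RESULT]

░░░░▒▒▒▒▒▒▓▓▓▓▓▓▓███████                  
░░░░▒▒▒▒▒▒▓▓▓▓▓▓▓███████                  
░░░░▒▒▒▒▒▒▓▓▓▓▓▓▓███████                  
░░░░▒▒▒▒▒▒▓▓▓▓▓▓▓███████                  
░░░░▒▒▒▒▒▒▓▓▓▓▓▓▓███████                  
░░░░▒▒▒▒▒▒▓▓▓▓▓▓▓███████                  
░░░░▒▒▒▒▒▒▓▓▓▓▓▓▓███████                  
░░░░▒▒▒▒▒▒▓▓▓▓▓▓▓███████                  
░░░░▒▒▒▒▒▒▓▓▓▓▓▓▓███████                  
░░░░▒▒▒▒▒▒▓▓▓▓▓▓▓███████                  
░░░░▒▒▒▒▒▒▓▓▓▓▓▓▓███████                  
░░░░▒▒▒▒▒▒▓▓▓▓▓▓▓███████                  
░░░░▒▒▒▒▒▒▓▓▓▓▓▓▓███████                  
░░░░▒▒▒▒▒▒▓▓▓▓▓▓▓███████                  
░░░░▒▒▒▒▒▒▓▓▓▓▓▓▓███████                  
░░░░▒▒▒▒▒▒▓▓▓▓▓▓▓███████                  
░░░░▒▒▒▒▒▒▓▓▓▓▓▓▓███████                  


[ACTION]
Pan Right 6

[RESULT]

▒▒▒▒▓▓▓▓▓▓▓███████                        
▒▒▒▒▓▓▓▓▓▓▓███████                        
▒▒▒▒▓▓▓▓▓▓▓███████                        
▒▒▒▒▓▓▓▓▓▓▓███████                        
▒▒▒▒▓▓▓▓▓▓▓███████                        
▒▒▒▒▓▓▓▓▓▓▓███████                        
▒▒▒▒▓▓▓▓▓▓▓███████                        
▒▒▒▒▓▓▓▓▓▓▓███████                        
▒▒▒▒▓▓▓▓▓▓▓███████                        
▒▒▒▒▓▓▓▓▓▓▓███████                        
▒▒▒▒▓▓▓▓▓▓▓███████                        
▒▒▒▒▓▓▓▓▓▓▓███████                        
▒▒▒▒▓▓▓▓▓▓▓███████                        
▒▒▒▒▓▓▓▓▓▓▓███████                        
▒▒▒▒▓▓▓▓▓▓▓███████                        
▒▒▒▒▓▓▓▓▓▓▓███████                        
▒▒▒▒▓▓▓▓▓▓▓███████                        


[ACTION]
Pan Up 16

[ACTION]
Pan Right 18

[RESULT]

                                          
                                          
                                          
                                          
                                          
                                          
                                          
                                          
                                          
                                          
                                          
                                          
                                          
                                          
                                          
                                          
                                          


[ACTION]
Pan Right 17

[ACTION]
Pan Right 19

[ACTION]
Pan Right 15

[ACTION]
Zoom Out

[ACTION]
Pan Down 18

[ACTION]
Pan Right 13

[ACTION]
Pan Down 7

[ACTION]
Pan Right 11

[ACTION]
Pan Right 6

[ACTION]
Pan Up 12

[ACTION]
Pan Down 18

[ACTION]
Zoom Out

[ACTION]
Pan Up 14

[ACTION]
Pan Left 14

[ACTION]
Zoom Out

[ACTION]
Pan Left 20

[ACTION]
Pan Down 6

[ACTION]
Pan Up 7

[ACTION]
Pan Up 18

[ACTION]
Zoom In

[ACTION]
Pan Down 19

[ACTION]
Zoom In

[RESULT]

█████████████████████                     
█████████████████████                     
█████████████████████                     
█████████████████████                     
█████████████████████                     
█████████████████████                     
█████████████████████                     
█████████████████████                     
█████████████████████                     
█████████████████████                     
█████████████████████                     
█████████████████████                     
█████████████████████                     
█████████████████████                     
█████████████████████                     
█████████████████████                     
█████████████████████                     


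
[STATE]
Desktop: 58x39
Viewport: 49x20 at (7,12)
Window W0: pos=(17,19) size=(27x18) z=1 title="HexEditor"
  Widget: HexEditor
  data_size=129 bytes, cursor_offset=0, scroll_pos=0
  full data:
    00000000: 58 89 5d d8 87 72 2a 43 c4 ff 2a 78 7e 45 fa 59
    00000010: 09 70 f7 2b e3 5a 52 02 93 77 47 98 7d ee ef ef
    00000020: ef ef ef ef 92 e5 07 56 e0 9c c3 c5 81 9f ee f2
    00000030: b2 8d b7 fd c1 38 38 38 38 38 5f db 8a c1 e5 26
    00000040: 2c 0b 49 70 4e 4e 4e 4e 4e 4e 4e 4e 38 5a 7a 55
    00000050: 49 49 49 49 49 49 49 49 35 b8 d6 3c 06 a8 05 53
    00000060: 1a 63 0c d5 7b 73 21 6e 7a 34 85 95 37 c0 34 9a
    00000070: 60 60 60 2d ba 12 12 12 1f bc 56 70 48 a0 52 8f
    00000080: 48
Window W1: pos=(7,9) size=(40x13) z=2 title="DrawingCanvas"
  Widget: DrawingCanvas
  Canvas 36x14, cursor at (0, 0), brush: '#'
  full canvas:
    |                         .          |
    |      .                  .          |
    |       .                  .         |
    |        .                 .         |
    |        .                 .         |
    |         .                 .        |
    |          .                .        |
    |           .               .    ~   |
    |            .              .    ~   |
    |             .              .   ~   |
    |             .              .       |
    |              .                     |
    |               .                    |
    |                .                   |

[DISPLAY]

┃+                        .            ┃         
┃      .                  .            ┃         
┃       .                  .           ┃         
┃        .                 .           ┃         
┃        .                 .           ┃         
┃         .                 .          ┃         
┃          .                .          ┃         
┃           .               .    ~     ┃         
┃            .              .    ~     ┃         
┗━━━━━━━━━━━━━━━━━━━━━━━━━━━━━━━━━━━━━━┛         
          ┃00000000  58 89 5d d8 87 ┃            
          ┃00000010  09 70 f7 2b e3 ┃            
          ┃00000020  ef ef ef ef 92 ┃            
          ┃00000030  b2 8d b7 fd c1 ┃            
          ┃00000040  2c 0b 49 70 4e ┃            
          ┃00000050  49 49 49 49 49 ┃            
          ┃00000060  1a 63 0c d5 7b ┃            
          ┃00000070  60 60 60 2d ba ┃            
          ┃00000080  48             ┃            
          ┃                         ┃            


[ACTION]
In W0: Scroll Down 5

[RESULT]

┃+                        .            ┃         
┃      .                  .            ┃         
┃       .                  .           ┃         
┃        .                 .           ┃         
┃        .                 .           ┃         
┃         .                 .          ┃         
┃          .                .          ┃         
┃           .               .    ~     ┃         
┃            .              .    ~     ┃         
┗━━━━━━━━━━━━━━━━━━━━━━━━━━━━━━━━━━━━━━┛         
          ┃00000050  49 49 49 49 49 ┃            
          ┃00000060  1a 63 0c d5 7b ┃            
          ┃00000070  60 60 60 2d ba ┃            
          ┃00000080  48             ┃            
          ┃                         ┃            
          ┃                         ┃            
          ┃                         ┃            
          ┃                         ┃            
          ┃                         ┃            
          ┃                         ┃            


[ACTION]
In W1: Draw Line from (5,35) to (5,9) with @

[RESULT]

┃+                        .            ┃         
┃      .                  .            ┃         
┃       .                  .           ┃         
┃        .                 .           ┃         
┃        .                 .           ┃         
┃         @@@@@@@@@@@@@@@@@@@@@@@@@@@  ┃         
┃          .                .          ┃         
┃           .               .    ~     ┃         
┃            .              .    ~     ┃         
┗━━━━━━━━━━━━━━━━━━━━━━━━━━━━━━━━━━━━━━┛         
          ┃00000050  49 49 49 49 49 ┃            
          ┃00000060  1a 63 0c d5 7b ┃            
          ┃00000070  60 60 60 2d ba ┃            
          ┃00000080  48             ┃            
          ┃                         ┃            
          ┃                         ┃            
          ┃                         ┃            
          ┃                         ┃            
          ┃                         ┃            
          ┃                         ┃            


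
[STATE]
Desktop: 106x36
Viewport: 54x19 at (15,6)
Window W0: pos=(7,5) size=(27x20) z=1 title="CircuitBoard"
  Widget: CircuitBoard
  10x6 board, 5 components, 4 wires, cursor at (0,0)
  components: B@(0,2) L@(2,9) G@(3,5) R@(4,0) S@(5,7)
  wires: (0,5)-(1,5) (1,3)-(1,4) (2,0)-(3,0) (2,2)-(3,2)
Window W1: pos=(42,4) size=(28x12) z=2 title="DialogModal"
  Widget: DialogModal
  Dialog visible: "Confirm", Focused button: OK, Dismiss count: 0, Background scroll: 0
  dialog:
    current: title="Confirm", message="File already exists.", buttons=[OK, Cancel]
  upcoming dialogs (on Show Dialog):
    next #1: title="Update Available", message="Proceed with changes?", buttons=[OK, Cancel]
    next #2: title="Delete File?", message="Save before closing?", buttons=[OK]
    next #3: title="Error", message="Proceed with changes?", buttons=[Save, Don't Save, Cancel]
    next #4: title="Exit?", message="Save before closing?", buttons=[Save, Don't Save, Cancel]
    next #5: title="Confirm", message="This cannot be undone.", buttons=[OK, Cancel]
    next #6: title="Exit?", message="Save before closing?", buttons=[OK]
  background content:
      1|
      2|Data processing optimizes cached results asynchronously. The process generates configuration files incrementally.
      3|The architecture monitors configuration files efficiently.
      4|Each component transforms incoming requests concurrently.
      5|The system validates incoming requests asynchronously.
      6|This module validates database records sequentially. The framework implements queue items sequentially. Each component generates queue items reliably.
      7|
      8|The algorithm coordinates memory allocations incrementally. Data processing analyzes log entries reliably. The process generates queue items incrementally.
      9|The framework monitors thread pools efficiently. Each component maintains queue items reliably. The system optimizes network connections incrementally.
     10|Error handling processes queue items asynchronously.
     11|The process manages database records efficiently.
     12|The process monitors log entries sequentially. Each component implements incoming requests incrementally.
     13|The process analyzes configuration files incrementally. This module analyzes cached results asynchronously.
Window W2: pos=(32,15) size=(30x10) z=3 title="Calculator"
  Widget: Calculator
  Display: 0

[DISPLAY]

tBoard            ┃        ┠──────────────────────────
──────────────────┨        ┃                          
2 3 4 5 6 7 8 9   ┃        ┃Da┌────────────────────┐s 
     B           ·┃        ┃Th│      Confirm       │s 
                 │┃        ┃Ea│File already exists.│s 
         · ─ ·   ·┃        ┃Th│   [OK]  Cancel     │om
                  ┃        ┃Th└────────────────────┘ta
     ·            ┃        ┃                          
     │            ┃        ┃The algorithm coordinates 
     ·           ┏━━━━━━━━━━━━━━━━━━━━━━━━━━━━┓━━━━━━━
                 ┃ Calculator                 ┃       
                 ┠────────────────────────────┨       
                 ┃                           0┃       
                 ┃┌───┬───┬───┬───┐           ┃       
 (0,0)           ┃│ 7 │ 8 │ 9 │ ÷ │           ┃       
                 ┃├───┼───┼───┼───┤           ┃       
                 ┃│ 4 │ 5 │ 6 │ × │           ┃       
                 ┃└───┴───┴───┴───┘           ┃       
━━━━━━━━━━━━━━━━━┗━━━━━━━━━━━━━━━━━━━━━━━━━━━━┛       


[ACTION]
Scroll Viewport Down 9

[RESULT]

     ·           ┏━━━━━━━━━━━━━━━━━━━━━━━━━━━━┓━━━━━━━
                 ┃ Calculator                 ┃       
                 ┠────────────────────────────┨       
                 ┃                           0┃       
                 ┃┌───┬───┬───┬───┐           ┃       
 (0,0)           ┃│ 7 │ 8 │ 9 │ ÷ │           ┃       
                 ┃├───┼───┼───┼───┤           ┃       
                 ┃│ 4 │ 5 │ 6 │ × │           ┃       
                 ┃└───┴───┴───┴───┘           ┃       
━━━━━━━━━━━━━━━━━┗━━━━━━━━━━━━━━━━━━━━━━━━━━━━┛       
                                                      
                                                      
                                                      
                                                      
                                                      
                                                      
                                                      
                                                      
                                                      


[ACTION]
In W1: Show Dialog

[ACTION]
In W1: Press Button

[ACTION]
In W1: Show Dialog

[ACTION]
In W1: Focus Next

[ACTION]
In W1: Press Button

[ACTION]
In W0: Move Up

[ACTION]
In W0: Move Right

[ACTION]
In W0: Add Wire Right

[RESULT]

     ·           ┏━━━━━━━━━━━━━━━━━━━━━━━━━━━━┓━━━━━━━
                 ┃ Calculator                 ┃       
                 ┠────────────────────────────┨       
                 ┃                           0┃       
                 ┃┌───┬───┬───┬───┐           ┃       
 (0,1)           ┃│ 7 │ 8 │ 9 │ ÷ │           ┃       
                 ┃├───┼───┼───┼───┤           ┃       
                 ┃│ 4 │ 5 │ 6 │ × │           ┃       
                 ┃└───┴───┴───┴───┘           ┃       
━━━━━━━━━━━━━━━━━┗━━━━━━━━━━━━━━━━━━━━━━━━━━━━┛       
                                                      
                                                      
                                                      
                                                      
                                                      
                                                      
                                                      
                                                      
                                                      
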